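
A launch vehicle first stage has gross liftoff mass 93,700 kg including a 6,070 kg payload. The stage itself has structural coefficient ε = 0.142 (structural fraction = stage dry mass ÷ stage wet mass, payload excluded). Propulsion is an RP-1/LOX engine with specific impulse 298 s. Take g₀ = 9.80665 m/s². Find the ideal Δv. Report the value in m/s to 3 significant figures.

Δv ≈ 4740 m/s

Stage wet mass = m₀ − payload = 93,700 − 6,070 = 87,630 kg.
Stage dry mass = ε × stage wet mass = 0.142 × 87,630 = 12,443.5 kg.
Burnout mass m_f = stage dry + payload = 12,443.5 + 6,070 = 18,513.5 kg.
v_e = Isp · g₀ = 298 × 9.80665 = 2922.4 m/s.
By the Tsiolkovsky rocket equation, Δv = v_e · ln(93,700/18,513.5) = 2922.4 × ln(5.061) = 2922.4 × 1.6216 ≈ 4739 m/s.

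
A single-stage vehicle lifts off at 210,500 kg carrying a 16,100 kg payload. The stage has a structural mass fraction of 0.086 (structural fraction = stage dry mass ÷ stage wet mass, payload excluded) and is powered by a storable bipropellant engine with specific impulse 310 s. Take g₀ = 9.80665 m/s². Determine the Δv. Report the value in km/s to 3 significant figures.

Stage wet mass = m₀ − payload = 210,500 − 16,100 = 194,400 kg.
Stage dry mass = ε × stage wet mass = 0.086 × 194,400 = 16,718.4 kg.
Burnout mass m_f = stage dry + payload = 16,718.4 + 16,100 = 32,818.4 kg.
v_e = Isp · g₀ = 310 × 9.80665 = 3040.1 m/s.
By the Tsiolkovsky rocket equation, Δv = v_e · ln(210,500/32,818.4) = 3040.1 × ln(6.414) = 3040.1 × 1.8585 ≈ 5650 m/s.

Δv ≈ 5.65 km/s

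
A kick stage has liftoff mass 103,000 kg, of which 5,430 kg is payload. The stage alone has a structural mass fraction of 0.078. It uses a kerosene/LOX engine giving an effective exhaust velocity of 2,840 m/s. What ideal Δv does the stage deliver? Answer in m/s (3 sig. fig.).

Stage wet mass = m₀ − payload = 103,000 − 5,430 = 97,570 kg.
Stage dry mass = ε × stage wet mass = 0.078 × 97,570 = 7,610.46 kg.
Burnout mass m_f = stage dry + payload = 7,610.46 + 5,430 = 13,040.46 kg.
From the ideal rocket equation, Δv = v_e · ln(103,000/13,040.46) = 2840.0 × ln(7.898) = 2840.0 × 2.0667 ≈ 5869 m/s.

Δv ≈ 5870 m/s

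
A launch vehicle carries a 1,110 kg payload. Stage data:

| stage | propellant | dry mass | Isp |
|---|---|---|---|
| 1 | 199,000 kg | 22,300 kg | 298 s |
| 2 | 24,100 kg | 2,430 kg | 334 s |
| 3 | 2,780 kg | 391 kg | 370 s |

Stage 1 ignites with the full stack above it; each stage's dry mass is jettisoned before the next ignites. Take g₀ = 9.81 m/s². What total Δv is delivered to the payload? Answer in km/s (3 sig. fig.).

Δv ≈ 13.4 km/s

Ignition mass of stage 1 = 199,000+22,300 + 24,100+2,430 + 2,780+391 + 1,110 = 252,111 kg.
Stage 1: m₀ = 252,111 kg, m_f = 252,111 − 199,000 = 53,111 kg; Δv = 298×9.81×ln(4.747) = 2923.4×1.5575 ≈ 4553 m/s.
Stage 2: m₀ = 30,811 kg, m_f = 30,811 − 24,100 = 6,711 kg; Δv = 334×9.81×ln(4.591) = 3276.5×1.5241 ≈ 4994 m/s.
Stage 3: m₀ = 4,281 kg, m_f = 4,281 − 2,780 = 1,501 kg; Δv = 370×9.81×ln(2.852) = 3629.7×1.0481 ≈ 3804 m/s.
Total Δv = 4553 + 4994 + 3804 = 13351 m/s.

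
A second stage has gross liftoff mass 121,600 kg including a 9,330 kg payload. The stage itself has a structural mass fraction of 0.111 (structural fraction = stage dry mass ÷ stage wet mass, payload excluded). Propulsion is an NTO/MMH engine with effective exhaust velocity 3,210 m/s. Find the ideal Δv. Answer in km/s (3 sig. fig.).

Stage wet mass = m₀ − payload = 121,600 − 9,330 = 112,270 kg.
Stage dry mass = ε × stage wet mass = 0.111 × 112,270 = 12,462 kg.
Burnout mass m_f = stage dry + payload = 12,462 + 9,330 = 21,792 kg.
Δv = v_e · ln(121,600/21,792) = 3210.0 × ln(5.58) = 3210.0 × 1.7192 ≈ 5519 m/s.

Δv ≈ 5.52 km/s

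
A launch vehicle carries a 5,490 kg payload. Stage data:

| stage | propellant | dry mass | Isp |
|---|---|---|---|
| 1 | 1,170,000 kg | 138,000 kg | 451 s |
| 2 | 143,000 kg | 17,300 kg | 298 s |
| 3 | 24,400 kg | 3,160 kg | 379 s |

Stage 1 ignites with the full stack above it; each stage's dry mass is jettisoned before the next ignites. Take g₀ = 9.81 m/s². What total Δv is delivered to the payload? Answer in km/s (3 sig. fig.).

Δv ≈ 15.6 km/s

Ignition mass of stage 1 = 1,170,000+138,000 + 143,000+17,300 + 24,400+3,160 + 5,490 = 1,501,350 kg.
Stage 1: m₀ = 1,501,350 kg, m_f = 1,501,350 − 1,170,000 = 331,350 kg; Δv = 451×9.81×ln(4.531) = 4424.3×1.5109 ≈ 6685 m/s.
Stage 2: m₀ = 193,350 kg, m_f = 193,350 − 143,000 = 50,350 kg; Δv = 298×9.81×ln(3.84) = 2923.4×1.3455 ≈ 3933 m/s.
Stage 3: m₀ = 33,050 kg, m_f = 33,050 − 24,400 = 8,650 kg; Δv = 379×9.81×ln(3.821) = 3718.0×1.3405 ≈ 4984 m/s.
Total Δv = 6685 + 3933 + 4984 = 15602 m/s.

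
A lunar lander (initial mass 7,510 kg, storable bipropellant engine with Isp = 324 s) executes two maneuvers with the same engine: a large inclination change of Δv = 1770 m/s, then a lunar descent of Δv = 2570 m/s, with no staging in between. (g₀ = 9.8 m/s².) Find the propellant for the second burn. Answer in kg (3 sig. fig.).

propellant for the second burn ≈ 2390 kg

v_e = Isp · g₀ = 324 × 9.8 = 3175.2 m/s.
After the first burn: m = 7510 × exp(−1770/3175.2) = 7510 × 0.57267 = 4,300.75 kg.
After the second burn: m = 4,300.75 × exp(−2570/3175.2) = 4,300.75 × 0.44513 = 1,914.39 kg.
Second-burn propellant = 4,300.75 − 1,914.39 = 2,386.36 kg.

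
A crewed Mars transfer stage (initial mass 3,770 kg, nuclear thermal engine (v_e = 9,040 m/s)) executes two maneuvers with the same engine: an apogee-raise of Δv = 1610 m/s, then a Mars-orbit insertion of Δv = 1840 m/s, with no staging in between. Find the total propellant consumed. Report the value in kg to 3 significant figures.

total propellant consumed ≈ 1200 kg

After the first burn: m = 3770 × exp(−1610/9040.0) = 3770 × 0.83686 = 3,154.96 kg.
After the second burn: m = 3,154.96 × exp(−1840/9040.0) = 3,154.96 × 0.81584 = 2,573.94 kg.
Total propellant = m₀ − m_final = 3770 − 2,573.94 = 1,196.06 kg.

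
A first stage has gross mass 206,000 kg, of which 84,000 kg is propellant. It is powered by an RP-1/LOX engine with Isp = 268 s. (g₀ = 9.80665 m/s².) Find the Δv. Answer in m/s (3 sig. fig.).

Δv ≈ 1380 m/s

v_e = Isp · g₀ = 268 × 9.80665 = 2628.2 m/s.
m_f = m₀ − m_prop = 206,000 − 84,000 = 122,000 kg.
Rocket equation: Δv = v_e · ln(m₀/m_f) = 2628.2 × ln(1.689) = 2628.2 × 0.5239 ≈ 1376.8 m/s.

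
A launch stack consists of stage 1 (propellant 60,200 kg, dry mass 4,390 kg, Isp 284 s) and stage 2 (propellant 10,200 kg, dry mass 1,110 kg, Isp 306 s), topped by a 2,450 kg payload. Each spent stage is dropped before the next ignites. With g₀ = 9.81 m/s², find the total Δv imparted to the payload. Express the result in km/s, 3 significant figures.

Ignition mass of stage 1 = 60,200+4,390 + 10,200+1,110 + 2,450 = 78,350 kg.
Stage 1: m₀ = 78,350 kg, m_f = 78,350 − 60,200 = 18,150 kg; Δv = 284×9.81×ln(4.317) = 2786.0×1.4625 ≈ 4075 m/s.
Stage 2: m₀ = 13,760 kg, m_f = 13,760 − 10,200 = 3,560 kg; Δv = 306×9.81×ln(3.865) = 3001.9×1.3520 ≈ 4059 m/s.
Total Δv = 4075 + 4059 = 8134 m/s.

Δv ≈ 8.13 km/s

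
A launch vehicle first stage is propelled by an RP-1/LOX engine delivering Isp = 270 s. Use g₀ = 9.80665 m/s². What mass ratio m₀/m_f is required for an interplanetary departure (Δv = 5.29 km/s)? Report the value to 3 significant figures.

mass ratio ≈ 7.37

v_e = Isp · g₀ = 270 × 9.80665 = 2647.8 m/s.
From the ideal rocket equation, m₀/m_f = exp(Δv / v_e) = exp(5290 / 2647.8) = exp(1.9979) = 7.3735.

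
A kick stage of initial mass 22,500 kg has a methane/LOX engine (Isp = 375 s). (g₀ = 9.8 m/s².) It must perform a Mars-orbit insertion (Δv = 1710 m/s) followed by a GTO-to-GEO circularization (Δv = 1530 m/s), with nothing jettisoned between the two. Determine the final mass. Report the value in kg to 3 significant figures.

final mass ≈ 9320 kg

v_e = Isp · g₀ = 375 × 9.8 = 3675.0 m/s.
After the first burn: m = 22500 × exp(−1710/3675.0) = 22500 × 0.62794 = 14,128.7 kg.
After the second burn: m = 14,128.7 × exp(−1530/3675.0) = 14,128.7 × 0.65946 = 9,317.31 kg.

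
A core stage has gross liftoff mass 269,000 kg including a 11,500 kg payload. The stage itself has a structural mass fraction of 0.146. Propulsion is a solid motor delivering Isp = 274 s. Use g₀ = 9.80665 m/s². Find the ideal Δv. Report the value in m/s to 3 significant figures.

Stage wet mass = m₀ − payload = 269,000 − 11,500 = 257,500 kg.
Stage dry mass = ε × stage wet mass = 0.146 × 257,500 = 37,595 kg.
Burnout mass m_f = stage dry + payload = 37,595 + 11,500 = 49,095 kg.
v_e = Isp · g₀ = 274 × 9.80665 = 2687.0 m/s.
Δv = v_e · ln(269,000/49,095) = 2687.0 × ln(5.479) = 2687.0 × 1.7010 ≈ 4571 m/s.

Δv ≈ 4570 m/s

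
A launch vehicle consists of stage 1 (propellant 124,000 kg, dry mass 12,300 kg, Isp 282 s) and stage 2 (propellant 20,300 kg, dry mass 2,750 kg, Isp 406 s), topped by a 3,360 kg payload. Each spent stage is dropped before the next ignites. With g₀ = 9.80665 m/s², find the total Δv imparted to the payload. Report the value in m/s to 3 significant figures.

Δv ≈ 9800 m/s

Ignition mass of stage 1 = 124,000+12,300 + 20,300+2,750 + 3,360 = 162,710 kg.
Stage 1: m₀ = 162,710 kg, m_f = 162,710 − 124,000 = 38,710 kg; Δv = 282×9.80665×ln(4.203) = 2765.5×1.4359 ≈ 3971 m/s.
Stage 2: m₀ = 26,410 kg, m_f = 26,410 − 20,300 = 6,110 kg; Δv = 406×9.80665×ln(4.322) = 3981.5×1.4638 ≈ 5828 m/s.
Total Δv = 3971 + 5828 = 9799 m/s.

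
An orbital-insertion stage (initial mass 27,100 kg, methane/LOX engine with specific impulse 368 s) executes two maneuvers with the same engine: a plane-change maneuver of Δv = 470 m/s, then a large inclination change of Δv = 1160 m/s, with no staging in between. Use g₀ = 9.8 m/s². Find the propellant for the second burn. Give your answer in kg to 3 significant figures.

v_e = Isp · g₀ = 368 × 9.8 = 3606.4 m/s.
After the first burn: m = 27100 × exp(−470/3606.4) = 27100 × 0.87781 = 23,788.7 kg.
After the second burn: m = 23,788.7 × exp(−1160/3606.4) = 23,788.7 × 0.72495 = 17,245.6 kg.
Second-burn propellant = 23,788.7 − 17,245.6 = 6,543.1 kg.

propellant for the second burn ≈ 6540 kg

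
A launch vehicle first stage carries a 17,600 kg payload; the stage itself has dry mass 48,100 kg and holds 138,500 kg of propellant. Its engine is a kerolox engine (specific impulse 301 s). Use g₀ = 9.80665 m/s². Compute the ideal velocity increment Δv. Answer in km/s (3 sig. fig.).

v_e = Isp · g₀ = 301 × 9.80665 = 2951.8 m/s.
m₀ = payload + dry + propellant = 17,600 + 48,100 + 138,500 = 204,200 kg.
m_f = payload + dry = 17,600 + 48,100 = 65,700 kg.
From the ideal rocket equation, Δv = v_e · ln(m₀/m_f) = 2951.8 × ln(3.108) = 2951.8 × 1.1340 ≈ 3347.3 m/s.

Δv ≈ 3.35 km/s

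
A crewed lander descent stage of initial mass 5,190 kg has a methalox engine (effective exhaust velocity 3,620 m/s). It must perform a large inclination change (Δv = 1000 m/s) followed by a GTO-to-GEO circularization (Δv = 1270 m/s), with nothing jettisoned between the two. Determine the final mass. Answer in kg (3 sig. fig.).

After the first burn: m = 5190 × exp(−1000/3620.0) = 5190 × 0.75863 = 3,937.29 kg.
After the second burn: m = 3,937.29 × exp(−1270/3620.0) = 3,937.29 × 0.70410 = 2,772.25 kg.

final mass ≈ 2770 kg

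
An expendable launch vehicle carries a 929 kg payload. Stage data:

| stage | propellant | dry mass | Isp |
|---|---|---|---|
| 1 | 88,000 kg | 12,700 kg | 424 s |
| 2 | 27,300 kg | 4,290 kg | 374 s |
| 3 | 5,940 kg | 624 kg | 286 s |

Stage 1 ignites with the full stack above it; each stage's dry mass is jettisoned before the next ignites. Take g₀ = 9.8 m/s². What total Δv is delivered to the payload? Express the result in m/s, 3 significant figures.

Ignition mass of stage 1 = 88,000+12,700 + 27,300+4,290 + 5,940+624 + 929 = 139,783 kg.
Stage 1: m₀ = 139,783 kg, m_f = 139,783 − 88,000 = 51,783 kg; Δv = 424×9.8×ln(2.699) = 4155.2×0.9930 ≈ 4126 m/s.
Stage 2: m₀ = 39,083 kg, m_f = 39,083 − 27,300 = 11,783 kg; Δv = 374×9.8×ln(3.317) = 3665.2×1.1990 ≈ 4395 m/s.
Stage 3: m₀ = 7,493 kg, m_f = 7,493 − 5,940 = 1,553 kg; Δv = 286×9.8×ln(4.825) = 2802.8×1.5738 ≈ 4411 m/s.
Total Δv = 4126 + 4395 + 4411 = 12932 m/s.

Δv ≈ 12900 m/s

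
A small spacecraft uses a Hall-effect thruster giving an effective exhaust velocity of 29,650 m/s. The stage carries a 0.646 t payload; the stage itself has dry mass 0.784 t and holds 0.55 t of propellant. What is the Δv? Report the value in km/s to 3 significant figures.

Δv ≈ 9.65 km/s

m₀ = payload + dry + propellant = 0.646 + 0.784 + 0.55 = 1.98 t.
m_f = payload + dry = 0.646 + 0.784 = 1.43 t.
By the Tsiolkovsky rocket equation, Δv = v_e · ln(m₀/m_f) = 29650.0 × ln(1.385) = 29650.0 × 0.3254 ≈ 9648.8 m/s.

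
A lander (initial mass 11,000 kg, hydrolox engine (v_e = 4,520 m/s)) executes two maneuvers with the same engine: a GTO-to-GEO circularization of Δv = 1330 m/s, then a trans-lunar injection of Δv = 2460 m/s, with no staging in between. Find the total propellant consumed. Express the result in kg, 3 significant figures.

After the first burn: m = 11000 × exp(−1330/4520.0) = 11000 × 0.74509 = 8,195.99 kg.
After the second burn: m = 8,195.99 × exp(−2460/4520.0) = 8,195.99 × 0.58028 = 4,755.97 kg.
Total propellant = m₀ − m_final = 11000 − 4,755.97 = 6,244.03 kg.

total propellant consumed ≈ 6240 kg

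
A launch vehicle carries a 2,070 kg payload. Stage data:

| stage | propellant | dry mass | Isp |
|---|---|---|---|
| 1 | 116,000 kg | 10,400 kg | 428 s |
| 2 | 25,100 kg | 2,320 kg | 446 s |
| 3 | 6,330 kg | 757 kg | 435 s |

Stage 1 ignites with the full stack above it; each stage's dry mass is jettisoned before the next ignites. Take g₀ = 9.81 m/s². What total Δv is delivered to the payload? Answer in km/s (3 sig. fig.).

Δv ≈ 15.3 km/s

Ignition mass of stage 1 = 116,000+10,400 + 25,100+2,320 + 6,330+757 + 2,070 = 162,977 kg.
Stage 1: m₀ = 162,977 kg, m_f = 162,977 − 116,000 = 46,977 kg; Δv = 428×9.81×ln(3.469) = 4198.7×1.2440 ≈ 5223 m/s.
Stage 2: m₀ = 36,577 kg, m_f = 36,577 − 25,100 = 11,477 kg; Δv = 446×9.81×ln(3.187) = 4375.3×1.1591 ≈ 5071 m/s.
Stage 3: m₀ = 9,157 kg, m_f = 9,157 − 6,330 = 2,827 kg; Δv = 435×9.81×ln(3.239) = 4267.4×1.1753 ≈ 5015 m/s.
Total Δv = 5223 + 5071 + 5015 = 15309 m/s.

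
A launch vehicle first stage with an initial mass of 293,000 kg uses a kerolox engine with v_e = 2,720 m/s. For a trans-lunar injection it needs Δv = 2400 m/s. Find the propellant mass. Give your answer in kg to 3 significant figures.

By the Tsiolkovsky rocket equation, m₀/m_f = exp(Δv / v_e) = exp(2400 / 2720.0) = exp(0.8824) = 2.4166.
m_f = 293,000 / 2.4166 = 121,245 kg, so propellant = m₀ − m_f = 293,000 − 121,245 = 171,755 kg.

propellant mass ≈ 172000 kg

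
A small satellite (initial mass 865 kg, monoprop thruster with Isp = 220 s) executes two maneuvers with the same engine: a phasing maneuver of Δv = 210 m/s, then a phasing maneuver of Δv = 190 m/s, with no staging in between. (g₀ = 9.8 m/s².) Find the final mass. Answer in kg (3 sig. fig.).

final mass ≈ 719 kg

v_e = Isp · g₀ = 220 × 9.8 = 2156.0 m/s.
After the first burn: m = 865 × exp(−210/2156.0) = 865 × 0.90719 = 784.719 kg.
After the second burn: m = 784.719 × exp(−190/2156.0) = 784.719 × 0.91565 = 718.528 kg.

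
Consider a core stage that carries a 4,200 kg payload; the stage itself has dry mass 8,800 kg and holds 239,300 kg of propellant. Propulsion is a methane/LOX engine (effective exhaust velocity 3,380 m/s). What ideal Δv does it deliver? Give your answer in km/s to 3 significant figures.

Δv ≈ 10.0 km/s

m₀ = payload + dry + propellant = 4,200 + 8,800 + 239,300 = 252,300 kg.
m_f = payload + dry = 4,200 + 8,800 = 13,000 kg.
Using Δv = v_e ln(m₀/m_f): Δv = v_e · ln(m₀/m_f) = 3380.0 × ln(19.41) = 3380.0 × 2.9657 ≈ 10024.0 m/s.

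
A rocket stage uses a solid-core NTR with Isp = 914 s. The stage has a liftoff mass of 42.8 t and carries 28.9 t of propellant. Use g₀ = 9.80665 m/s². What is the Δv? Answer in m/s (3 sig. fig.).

Δv ≈ 10100 m/s

v_e = Isp · g₀ = 914 × 9.80665 = 8963.3 m/s.
m_f = m₀ − m_prop = 42.8 − 28.9 = 13.9 t.
By the Tsiolkovsky rocket equation, Δv = v_e · ln(m₀/m_f) = 8963.3 × ln(3.079) = 8963.3 × 1.1246 ≈ 10080.5 m/s.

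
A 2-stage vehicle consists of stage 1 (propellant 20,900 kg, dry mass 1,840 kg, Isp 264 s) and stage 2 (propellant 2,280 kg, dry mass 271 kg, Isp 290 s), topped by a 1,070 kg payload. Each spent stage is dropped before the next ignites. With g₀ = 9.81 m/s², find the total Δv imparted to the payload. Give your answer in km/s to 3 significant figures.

Δv ≈ 6.90 km/s

Ignition mass of stage 1 = 20,900+1,840 + 2,280+271 + 1,070 = 26,361 kg.
Stage 1: m₀ = 26,361 kg, m_f = 26,361 − 20,900 = 5,461 kg; Δv = 264×9.81×ln(4.827) = 2589.8×1.5743 ≈ 4077 m/s.
Stage 2: m₀ = 3,621 kg, m_f = 3,621 − 2,280 = 1,341 kg; Δv = 290×9.81×ln(2.7) = 2844.9×0.9933 ≈ 2826 m/s.
Total Δv = 4077 + 2826 = 6903 m/s.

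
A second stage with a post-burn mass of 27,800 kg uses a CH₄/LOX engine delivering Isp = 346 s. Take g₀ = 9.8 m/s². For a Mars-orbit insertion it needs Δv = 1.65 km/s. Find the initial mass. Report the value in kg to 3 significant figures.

initial mass ≈ 45200 kg

v_e = Isp · g₀ = 346 × 9.8 = 3390.8 m/s.
m₀/m_f = exp(Δv / v_e) = exp(1650 / 3390.8) = exp(0.4866) = 1.6268.
m₀ = m_f × 1.6268 = 27,800 × 1.6268 = 45,225 kg.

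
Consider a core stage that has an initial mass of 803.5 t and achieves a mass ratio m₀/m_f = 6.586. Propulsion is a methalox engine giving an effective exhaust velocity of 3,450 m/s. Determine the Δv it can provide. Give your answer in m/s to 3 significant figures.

Using Δv = v_e ln(m₀/m_f): Δv = v_e · ln(6.586) = 3450.0 × 1.8849 ≈ 6503.1 m/s.

Δv ≈ 6500 m/s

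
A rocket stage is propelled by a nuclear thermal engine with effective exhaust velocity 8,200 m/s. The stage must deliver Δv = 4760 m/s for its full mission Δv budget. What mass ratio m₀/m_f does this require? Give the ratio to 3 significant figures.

m₀/m_f = exp(Δv / v_e) = exp(4760 / 8200.0) = exp(0.5805) = 1.7869.

mass ratio ≈ 1.79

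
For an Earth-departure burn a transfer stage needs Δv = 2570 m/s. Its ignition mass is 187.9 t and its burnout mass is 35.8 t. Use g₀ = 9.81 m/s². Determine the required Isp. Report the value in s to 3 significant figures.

ln(m₀/m_f) = ln(187900/35800) = ln(5.249) = 1.6580.
By the Tsiolkovsky rocket equation, v_e = Δv / ln(m₀/m_f) = 2570 / 1.6580 = 1550.1 m/s.
Isp = v_e / g₀ = 1550.1 / 9.81 = 158.0 s.

Isp ≈ 158 s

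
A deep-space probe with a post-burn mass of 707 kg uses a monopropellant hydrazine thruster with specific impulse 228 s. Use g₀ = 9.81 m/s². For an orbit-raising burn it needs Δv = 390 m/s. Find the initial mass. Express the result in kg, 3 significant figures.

v_e = Isp · g₀ = 228 × 9.81 = 2236.7 m/s.
From the ideal rocket equation, m₀/m_f = exp(Δv / v_e) = exp(390 / 2236.7) = exp(0.1744) = 1.1905.
m₀ = m_f × 1.1905 = 707 × 1.1905 = 841.684 kg.

initial mass ≈ 842 kg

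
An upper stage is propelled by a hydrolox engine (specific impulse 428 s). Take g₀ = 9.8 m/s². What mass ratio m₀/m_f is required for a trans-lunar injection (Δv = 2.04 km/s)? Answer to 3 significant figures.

mass ratio ≈ 1.63

v_e = Isp · g₀ = 428 × 9.8 = 4194.4 m/s.
Using Δv = v_e ln(m₀/m_f): m₀/m_f = exp(Δv / v_e) = exp(2040 / 4194.4) = exp(0.4864) = 1.6264.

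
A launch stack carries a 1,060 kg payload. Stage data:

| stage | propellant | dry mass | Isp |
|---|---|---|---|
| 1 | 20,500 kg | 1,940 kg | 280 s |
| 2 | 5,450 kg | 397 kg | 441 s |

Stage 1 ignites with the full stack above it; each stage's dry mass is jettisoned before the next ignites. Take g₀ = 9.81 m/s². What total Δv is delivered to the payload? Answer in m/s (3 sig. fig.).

Ignition mass of stage 1 = 20,500+1,940 + 5,450+397 + 1,060 = 29,347 kg.
Stage 1: m₀ = 29,347 kg, m_f = 29,347 − 20,500 = 8,847 kg; Δv = 280×9.81×ln(3.317) = 2746.8×1.1991 ≈ 3294 m/s.
Stage 2: m₀ = 6,907 kg, m_f = 6,907 − 5,450 = 1,457 kg; Δv = 441×9.81×ln(4.741) = 4326.2×1.5562 ≈ 6732 m/s.
Total Δv = 3294 + 6732 = 10026 m/s.

Δv ≈ 10000 m/s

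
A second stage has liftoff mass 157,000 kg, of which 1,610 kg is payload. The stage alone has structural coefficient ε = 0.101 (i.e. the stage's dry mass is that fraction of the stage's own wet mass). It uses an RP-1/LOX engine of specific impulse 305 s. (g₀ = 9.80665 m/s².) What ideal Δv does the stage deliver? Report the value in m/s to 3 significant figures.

Δv ≈ 6600 m/s

Stage wet mass = m₀ − payload = 157,000 − 1,610 = 155,390 kg.
Stage dry mass = ε × stage wet mass = 0.101 × 155,390 = 15,694.4 kg.
Burnout mass m_f = stage dry + payload = 15,694.4 + 1,610 = 17,304.4 kg.
v_e = Isp · g₀ = 305 × 9.80665 = 2991.0 m/s.
Rocket equation: Δv = v_e · ln(157,000/17,304.4) = 2991.0 × ln(9.073) = 2991.0 × 2.2053 ≈ 6596 m/s.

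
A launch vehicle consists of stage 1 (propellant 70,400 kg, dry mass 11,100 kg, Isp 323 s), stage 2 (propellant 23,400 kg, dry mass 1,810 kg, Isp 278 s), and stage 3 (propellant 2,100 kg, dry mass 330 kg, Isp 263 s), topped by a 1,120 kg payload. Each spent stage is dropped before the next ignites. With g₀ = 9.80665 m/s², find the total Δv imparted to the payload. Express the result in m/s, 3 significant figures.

Δv ≈ 10100 m/s

Ignition mass of stage 1 = 70,400+11,100 + 23,400+1,810 + 2,100+330 + 1,120 = 110,260 kg.
Stage 1: m₀ = 110,260 kg, m_f = 110,260 − 70,400 = 39,860 kg; Δv = 323×9.80665×ln(2.766) = 3167.5×1.0175 ≈ 3223 m/s.
Stage 2: m₀ = 28,760 kg, m_f = 28,760 − 23,400 = 5,360 kg; Δv = 278×9.80665×ln(5.366) = 2726.2×1.6800 ≈ 4580 m/s.
Stage 3: m₀ = 3,550 kg, m_f = 3,550 − 2,100 = 1,450 kg; Δv = 263×9.80665×ln(2.448) = 2579.1×0.8954 ≈ 2309 m/s.
Total Δv = 3223 + 4580 + 2309 = 10112 m/s.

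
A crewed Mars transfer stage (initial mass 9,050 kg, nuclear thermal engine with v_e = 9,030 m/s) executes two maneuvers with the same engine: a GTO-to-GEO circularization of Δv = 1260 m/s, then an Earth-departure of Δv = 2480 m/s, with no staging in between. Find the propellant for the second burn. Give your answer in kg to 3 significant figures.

After the first burn: m = 9050 × exp(−1260/9030.0) = 9050 × 0.86976 = 7,871.33 kg.
After the second burn: m = 7,871.33 × exp(−2480/9030.0) = 7,871.33 × 0.75985 = 5,981.03 kg.
Second-burn propellant = 7,871.33 − 5,981.03 = 1,890.3 kg.

propellant for the second burn ≈ 1890 kg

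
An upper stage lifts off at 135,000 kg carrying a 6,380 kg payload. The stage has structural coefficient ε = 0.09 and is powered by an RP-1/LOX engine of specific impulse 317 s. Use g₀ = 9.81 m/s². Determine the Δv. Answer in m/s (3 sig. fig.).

Stage wet mass = m₀ − payload = 135,000 − 6,380 = 128,620 kg.
Stage dry mass = ε × stage wet mass = 0.09 × 128,620 = 11,575.8 kg.
Burnout mass m_f = stage dry + payload = 11,575.8 + 6,380 = 17,955.8 kg.
v_e = Isp · g₀ = 317 × 9.81 = 3109.8 m/s.
Δv = v_e · ln(135,000/17,955.8) = 3109.8 × ln(7.518) = 3109.8 × 2.0174 ≈ 6274 m/s.

Δv ≈ 6270 m/s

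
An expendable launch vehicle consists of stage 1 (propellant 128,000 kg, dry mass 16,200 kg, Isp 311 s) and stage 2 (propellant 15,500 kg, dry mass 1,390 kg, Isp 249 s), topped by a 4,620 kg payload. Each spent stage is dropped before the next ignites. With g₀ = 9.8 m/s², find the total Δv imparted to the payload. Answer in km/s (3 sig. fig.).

Δv ≈ 7.62 km/s

Ignition mass of stage 1 = 128,000+16,200 + 15,500+1,390 + 4,620 = 165,710 kg.
Stage 1: m₀ = 165,710 kg, m_f = 165,710 − 128,000 = 37,710 kg; Δv = 311×9.8×ln(4.394) = 3047.8×1.4803 ≈ 4512 m/s.
Stage 2: m₀ = 21,510 kg, m_f = 21,510 − 15,500 = 6,010 kg; Δv = 249×9.8×ln(3.579) = 2440.2×1.2751 ≈ 3111 m/s.
Total Δv = 4512 + 3111 = 7623 m/s.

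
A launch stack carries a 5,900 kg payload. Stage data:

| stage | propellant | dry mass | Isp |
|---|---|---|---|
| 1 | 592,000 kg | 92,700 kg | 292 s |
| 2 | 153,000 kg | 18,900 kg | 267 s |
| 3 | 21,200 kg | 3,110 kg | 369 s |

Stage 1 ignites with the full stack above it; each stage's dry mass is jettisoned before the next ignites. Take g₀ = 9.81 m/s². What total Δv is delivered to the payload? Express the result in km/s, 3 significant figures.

Ignition mass of stage 1 = 592,000+92,700 + 153,000+18,900 + 21,200+3,110 + 5,900 = 886,810 kg.
Stage 1: m₀ = 886,810 kg, m_f = 886,810 − 592,000 = 294,810 kg; Δv = 292×9.81×ln(3.008) = 2864.5×1.1013 ≈ 3155 m/s.
Stage 2: m₀ = 202,110 kg, m_f = 202,110 − 153,000 = 49,110 kg; Δv = 267×9.81×ln(4.115) = 2619.3×1.4147 ≈ 3706 m/s.
Stage 3: m₀ = 30,210 kg, m_f = 30,210 − 21,200 = 9,010 kg; Δv = 369×9.81×ln(3.353) = 3619.9×1.2098 ≈ 4379 m/s.
Total Δv = 3155 + 3706 + 4379 = 11240 m/s.

Δv ≈ 11.2 km/s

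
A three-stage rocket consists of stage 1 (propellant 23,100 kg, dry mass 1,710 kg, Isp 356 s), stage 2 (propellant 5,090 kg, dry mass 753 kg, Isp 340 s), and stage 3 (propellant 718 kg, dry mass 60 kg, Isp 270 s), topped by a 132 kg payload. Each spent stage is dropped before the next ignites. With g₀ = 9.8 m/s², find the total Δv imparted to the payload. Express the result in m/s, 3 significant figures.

Δv ≈ 13400 m/s

Ignition mass of stage 1 = 23,100+1,710 + 5,090+753 + 718+60 + 132 = 31,563 kg.
Stage 1: m₀ = 31,563 kg, m_f = 31,563 − 23,100 = 8,463 kg; Δv = 356×9.8×ln(3.73) = 3488.8×1.3163 ≈ 4592 m/s.
Stage 2: m₀ = 6,753 kg, m_f = 6,753 − 5,090 = 1,663 kg; Δv = 340×9.8×ln(4.061) = 3332.0×1.4014 ≈ 4669 m/s.
Stage 3: m₀ = 910 kg, m_f = 910 − 718 = 192 kg; Δv = 270×9.8×ln(4.74) = 2646.0×1.5559 ≈ 4117 m/s.
Total Δv = 4592 + 4669 + 4117 = 13378 m/s.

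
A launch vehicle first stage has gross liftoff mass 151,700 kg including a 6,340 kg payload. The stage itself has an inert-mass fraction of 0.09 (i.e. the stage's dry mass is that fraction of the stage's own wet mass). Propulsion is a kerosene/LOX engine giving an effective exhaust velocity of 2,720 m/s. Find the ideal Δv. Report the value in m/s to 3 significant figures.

Δv ≈ 5590 m/s

Stage wet mass = m₀ − payload = 151,700 − 6,340 = 145,360 kg.
Stage dry mass = ε × stage wet mass = 0.09 × 145,360 = 13,082.4 kg.
Burnout mass m_f = stage dry + payload = 13,082.4 + 6,340 = 19,422.4 kg.
Δv = v_e · ln(151,700/19,422.4) = 2720.0 × ln(7.811) = 2720.0 × 2.0555 ≈ 5591 m/s.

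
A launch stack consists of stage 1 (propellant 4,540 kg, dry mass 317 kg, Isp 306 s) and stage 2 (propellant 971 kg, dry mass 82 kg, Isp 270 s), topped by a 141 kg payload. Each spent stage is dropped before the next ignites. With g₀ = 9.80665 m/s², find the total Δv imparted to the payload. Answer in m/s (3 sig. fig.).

Δv ≈ 8610 m/s

Ignition mass of stage 1 = 4,540+317 + 971+82 + 141 = 6,051 kg.
Stage 1: m₀ = 6,051 kg, m_f = 6,051 − 4,540 = 1,511 kg; Δv = 306×9.80665×ln(4.005) = 3000.8×1.3875 ≈ 4164 m/s.
Stage 2: m₀ = 1,194 kg, m_f = 1,194 − 971 = 223 kg; Δv = 270×9.80665×ln(5.354) = 2647.8×1.6779 ≈ 4443 m/s.
Total Δv = 4164 + 4443 = 8607 m/s.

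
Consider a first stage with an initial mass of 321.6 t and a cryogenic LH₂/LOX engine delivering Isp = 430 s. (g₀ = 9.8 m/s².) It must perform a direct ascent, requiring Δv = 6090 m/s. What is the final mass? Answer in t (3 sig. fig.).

v_e = Isp · g₀ = 430 × 9.8 = 4214.0 m/s.
Rocket equation: m₀/m_f = exp(Δv / v_e) = exp(6090 / 4214.0) = exp(1.4452) = 4.2426.
m_f = m₀ / 4.2426 = 321.6 / 4.2426 = 75.8026 t.

final mass ≈ 75.8 t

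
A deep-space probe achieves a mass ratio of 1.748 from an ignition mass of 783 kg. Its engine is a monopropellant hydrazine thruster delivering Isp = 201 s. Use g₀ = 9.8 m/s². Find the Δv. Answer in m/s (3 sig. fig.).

v_e = Isp · g₀ = 201 × 9.8 = 1969.8 m/s.
Δv = v_e · ln(1.748) = 1969.8 × 0.5585 ≈ 1100.1 m/s.

Δv ≈ 1100 m/s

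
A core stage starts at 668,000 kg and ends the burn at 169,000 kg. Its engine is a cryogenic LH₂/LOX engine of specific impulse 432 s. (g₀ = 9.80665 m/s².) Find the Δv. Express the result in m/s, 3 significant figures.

v_e = Isp · g₀ = 432 × 9.80665 = 4236.5 m/s.
From the ideal rocket equation, Δv = v_e · ln(m₀/m_f) = 4236.5 × ln(3.953) = 4236.5 × 1.3744 ≈ 5822.6 m/s.

Δv ≈ 5820 m/s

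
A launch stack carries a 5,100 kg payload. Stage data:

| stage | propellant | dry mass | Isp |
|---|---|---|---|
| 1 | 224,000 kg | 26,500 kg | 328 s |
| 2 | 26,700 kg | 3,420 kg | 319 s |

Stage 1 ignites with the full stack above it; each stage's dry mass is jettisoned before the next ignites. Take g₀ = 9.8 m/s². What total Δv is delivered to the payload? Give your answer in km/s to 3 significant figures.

Ignition mass of stage 1 = 224,000+26,500 + 26,700+3,420 + 5,100 = 285,720 kg.
Stage 1: m₀ = 285,720 kg, m_f = 285,720 − 224,000 = 61,720 kg; Δv = 328×9.8×ln(4.629) = 3214.4×1.5324 ≈ 4926 m/s.
Stage 2: m₀ = 35,220 kg, m_f = 35,220 − 26,700 = 8,520 kg; Δv = 319×9.8×ln(4.134) = 3126.2×1.4192 ≈ 4437 m/s.
Total Δv = 4926 + 4437 = 9363 m/s.

Δv ≈ 9.36 km/s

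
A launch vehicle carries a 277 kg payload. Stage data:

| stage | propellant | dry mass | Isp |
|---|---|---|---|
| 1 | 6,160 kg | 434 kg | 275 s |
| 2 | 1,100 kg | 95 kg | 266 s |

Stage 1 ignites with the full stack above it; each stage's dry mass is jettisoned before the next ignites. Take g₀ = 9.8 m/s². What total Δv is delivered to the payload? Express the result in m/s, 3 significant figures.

Δv ≈ 7470 m/s

Ignition mass of stage 1 = 6,160+434 + 1,100+95 + 277 = 8,066 kg.
Stage 1: m₀ = 8,066 kg, m_f = 8,066 − 6,160 = 1,906 kg; Δv = 275×9.8×ln(4.232) = 2695.0×1.4427 ≈ 3888 m/s.
Stage 2: m₀ = 1,472 kg, m_f = 1,472 − 1,100 = 372 kg; Δv = 266×9.8×ln(3.957) = 2606.8×1.3755 ≈ 3586 m/s.
Total Δv = 3888 + 3586 = 7474 m/s.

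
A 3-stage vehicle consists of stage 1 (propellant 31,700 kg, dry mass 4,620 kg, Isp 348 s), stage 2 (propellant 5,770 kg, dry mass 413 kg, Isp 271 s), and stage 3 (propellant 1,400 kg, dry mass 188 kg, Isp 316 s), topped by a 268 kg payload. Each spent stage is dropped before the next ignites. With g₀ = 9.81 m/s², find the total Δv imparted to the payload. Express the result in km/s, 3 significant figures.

Ignition mass of stage 1 = 31,700+4,620 + 5,770+413 + 1,400+188 + 268 = 44,359 kg.
Stage 1: m₀ = 44,359 kg, m_f = 44,359 − 31,700 = 12,659 kg; Δv = 348×9.81×ln(3.504) = 3413.9×1.2539 ≈ 4281 m/s.
Stage 2: m₀ = 8,039 kg, m_f = 8,039 − 5,770 = 2,269 kg; Δv = 271×9.81×ln(3.543) = 2658.5×1.2650 ≈ 3363 m/s.
Stage 3: m₀ = 1,856 kg, m_f = 1,856 − 1,400 = 456 kg; Δv = 316×9.81×ln(4.07) = 3100.0×1.4037 ≈ 4351 m/s.
Total Δv = 4281 + 3363 + 4351 = 11995 m/s.

Δv ≈ 12.0 km/s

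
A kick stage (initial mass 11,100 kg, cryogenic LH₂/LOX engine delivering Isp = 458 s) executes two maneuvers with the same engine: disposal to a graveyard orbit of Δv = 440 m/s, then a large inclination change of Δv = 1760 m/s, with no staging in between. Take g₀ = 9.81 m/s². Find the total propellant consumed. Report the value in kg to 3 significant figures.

v_e = Isp · g₀ = 458 × 9.81 = 4493.0 m/s.
After the first burn: m = 11100 × exp(−440/4493.0) = 11100 × 0.90671 = 10,064.5 kg.
After the second burn: m = 10,064.5 × exp(−1760/4493.0) = 10,064.5 × 0.67589 = 6,802.49 kg.
Total propellant = m₀ − m_final = 11100 − 6,802.49 = 4,297.51 kg.

total propellant consumed ≈ 4300 kg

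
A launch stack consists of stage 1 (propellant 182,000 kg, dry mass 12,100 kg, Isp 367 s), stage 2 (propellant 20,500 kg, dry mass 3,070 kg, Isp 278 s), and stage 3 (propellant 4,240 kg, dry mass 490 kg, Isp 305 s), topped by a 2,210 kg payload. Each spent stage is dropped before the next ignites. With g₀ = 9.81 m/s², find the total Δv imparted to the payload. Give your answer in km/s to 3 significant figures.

Ignition mass of stage 1 = 182,000+12,100 + 20,500+3,070 + 4,240+490 + 2,210 = 224,610 kg.
Stage 1: m₀ = 224,610 kg, m_f = 224,610 − 182,000 = 42,610 kg; Δv = 367×9.81×ln(5.271) = 3600.3×1.6623 ≈ 5985 m/s.
Stage 2: m₀ = 30,510 kg, m_f = 30,510 − 20,500 = 10,010 kg; Δv = 278×9.81×ln(3.048) = 2727.2×1.1145 ≈ 3039 m/s.
Stage 3: m₀ = 6,940 kg, m_f = 6,940 − 4,240 = 2,700 kg; Δv = 305×9.81×ln(2.57) = 2992.1×0.9441 ≈ 2825 m/s.
Total Δv = 5985 + 3039 + 2825 = 11849 m/s.

Δv ≈ 11.8 km/s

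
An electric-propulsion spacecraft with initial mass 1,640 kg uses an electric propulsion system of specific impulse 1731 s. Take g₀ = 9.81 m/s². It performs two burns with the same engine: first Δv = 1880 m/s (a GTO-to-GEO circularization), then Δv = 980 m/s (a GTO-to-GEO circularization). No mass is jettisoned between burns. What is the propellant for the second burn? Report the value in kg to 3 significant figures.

propellant for the second burn ≈ 82.3 kg

v_e = Isp · g₀ = 1731 × 9.81 = 16981.1 m/s.
After the first burn: m = 1640 × exp(−1880/16981.1) = 1640 × 0.89520 = 1,468.13 kg.
After the second burn: m = 1,468.13 × exp(−980/16981.1) = 1,468.13 × 0.94392 = 1,385.8 kg.
Second-burn propellant = 1,468.13 − 1,385.8 = 82.33 kg.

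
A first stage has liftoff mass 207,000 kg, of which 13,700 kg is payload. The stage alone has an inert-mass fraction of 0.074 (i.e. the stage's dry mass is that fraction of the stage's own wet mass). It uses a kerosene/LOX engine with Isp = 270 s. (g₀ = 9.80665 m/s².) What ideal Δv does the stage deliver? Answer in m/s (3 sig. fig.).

Δv ≈ 5300 m/s

Stage wet mass = m₀ − payload = 207,000 − 13,700 = 193,300 kg.
Stage dry mass = ε × stage wet mass = 0.074 × 193,300 = 14,304.2 kg.
Burnout mass m_f = stage dry + payload = 14,304.2 + 13,700 = 28,004.2 kg.
v_e = Isp · g₀ = 270 × 9.80665 = 2647.8 m/s.
Δv = v_e · ln(207,000/28,004.2) = 2647.8 × ln(7.392) = 2647.8 × 2.0004 ≈ 5297 m/s.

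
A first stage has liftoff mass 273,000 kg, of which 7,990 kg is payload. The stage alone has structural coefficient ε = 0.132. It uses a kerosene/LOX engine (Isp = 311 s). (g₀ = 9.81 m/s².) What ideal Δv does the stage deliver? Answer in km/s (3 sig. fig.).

Δv ≈ 5.64 km/s

Stage wet mass = m₀ − payload = 273,000 − 7,990 = 265,010 kg.
Stage dry mass = ε × stage wet mass = 0.132 × 265,010 = 34,981.3 kg.
Burnout mass m_f = stage dry + payload = 34,981.3 + 7,990 = 42,971.3 kg.
v_e = Isp · g₀ = 311 × 9.81 = 3050.9 m/s.
Δv = v_e · ln(273,000/42,971.3) = 3050.9 × ln(6.353) = 3050.9 × 1.8489 ≈ 5641 m/s.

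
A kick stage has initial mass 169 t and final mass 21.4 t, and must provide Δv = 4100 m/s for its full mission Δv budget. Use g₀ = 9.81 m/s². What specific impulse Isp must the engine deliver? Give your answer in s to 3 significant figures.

ln(m₀/m_f) = ln(169000/21400) = ln(7.897) = 2.0665.
Rocket equation: v_e = Δv / ln(m₀/m_f) = 4100 / 2.0665 = 1984.0 m/s.
Isp = v_e / g₀ = 1984.0 / 9.81 = 202.2 s.

Isp ≈ 202 s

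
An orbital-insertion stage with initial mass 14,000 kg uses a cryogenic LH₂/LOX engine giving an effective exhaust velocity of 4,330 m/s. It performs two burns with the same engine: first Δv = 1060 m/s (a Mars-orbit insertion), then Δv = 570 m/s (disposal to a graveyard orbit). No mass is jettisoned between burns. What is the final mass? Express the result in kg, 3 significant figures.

final mass ≈ 9610 kg

After the first burn: m = 14000 × exp(−1060/4330.0) = 14000 × 0.78286 = 10,960 kg.
After the second burn: m = 10,960 × exp(−570/4330.0) = 10,960 × 0.87666 = 9,608.19 kg.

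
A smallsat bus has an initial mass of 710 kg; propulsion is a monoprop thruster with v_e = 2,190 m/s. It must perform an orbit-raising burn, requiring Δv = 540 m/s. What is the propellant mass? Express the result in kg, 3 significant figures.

m₀/m_f = exp(Δv / v_e) = exp(540 / 2190.0) = exp(0.2466) = 1.2796.
m_f = 710 / 1.2796 = 554.861 kg, so propellant = m₀ − m_f = 710 − 554.861 = 155.139 kg.

propellant mass ≈ 155 kg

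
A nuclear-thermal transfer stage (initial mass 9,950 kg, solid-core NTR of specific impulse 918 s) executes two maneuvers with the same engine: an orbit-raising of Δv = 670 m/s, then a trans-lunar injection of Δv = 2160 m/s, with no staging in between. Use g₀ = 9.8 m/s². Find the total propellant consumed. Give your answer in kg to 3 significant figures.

total propellant consumed ≈ 2690 kg

v_e = Isp · g₀ = 918 × 9.8 = 8996.4 m/s.
After the first burn: m = 9950 × exp(−670/8996.4) = 9950 × 0.92823 = 9,235.89 kg.
After the second burn: m = 9,235.89 × exp(−2160/8996.4) = 9,235.89 × 0.78655 = 7,264.49 kg.
Total propellant = m₀ − m_final = 9950 − 7,264.49 = 2,685.51 kg.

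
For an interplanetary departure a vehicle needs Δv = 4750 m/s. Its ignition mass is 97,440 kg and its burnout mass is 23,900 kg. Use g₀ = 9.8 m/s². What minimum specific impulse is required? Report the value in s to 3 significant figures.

ln(m₀/m_f) = ln(97440/23900) = ln(4.077) = 1.4054.
Using Δv = v_e ln(m₀/m_f): v_e = Δv / ln(m₀/m_f) = 4750 / 1.4054 = 3379.9 m/s.
Isp = v_e / g₀ = 3379.9 / 9.8 = 344.9 s.

Isp ≈ 345 s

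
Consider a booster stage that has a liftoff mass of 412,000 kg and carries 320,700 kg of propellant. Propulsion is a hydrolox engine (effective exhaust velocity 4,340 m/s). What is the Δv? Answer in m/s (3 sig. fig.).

m_f = m₀ − m_prop = 412,000 − 320,700 = 91,300 kg.
Δv = v_e · ln(m₀/m_f) = 4340.0 × ln(4.513) = 4340.0 × 1.5069 ≈ 6539.8 m/s.

Δv ≈ 6540 m/s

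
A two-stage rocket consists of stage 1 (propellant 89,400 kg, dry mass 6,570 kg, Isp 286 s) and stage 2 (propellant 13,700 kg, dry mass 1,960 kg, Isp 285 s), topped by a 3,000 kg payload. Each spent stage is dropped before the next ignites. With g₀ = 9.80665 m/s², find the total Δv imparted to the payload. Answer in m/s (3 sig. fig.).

Ignition mass of stage 1 = 89,400+6,570 + 13,700+1,960 + 3,000 = 114,630 kg.
Stage 1: m₀ = 114,630 kg, m_f = 114,630 − 89,400 = 25,230 kg; Δv = 286×9.80665×ln(4.543) = 2804.7×1.5137 ≈ 4245 m/s.
Stage 2: m₀ = 18,660 kg, m_f = 18,660 − 13,700 = 4,960 kg; Δv = 285×9.80665×ln(3.762) = 2794.9×1.3250 ≈ 3703 m/s.
Total Δv = 4245 + 3703 = 7948 m/s.

Δv ≈ 7950 m/s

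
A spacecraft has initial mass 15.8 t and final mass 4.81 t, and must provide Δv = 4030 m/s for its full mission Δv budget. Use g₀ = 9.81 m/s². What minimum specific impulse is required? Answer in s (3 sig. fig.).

ln(m₀/m_f) = ln(15800/4810) = ln(3.285) = 1.1893.
v_e = Δv / ln(m₀/m_f) = 4030 / 1.1893 = 3388.5 m/s.
Isp = v_e / g₀ = 3388.5 / 9.81 = 345.4 s.

Isp ≈ 345 s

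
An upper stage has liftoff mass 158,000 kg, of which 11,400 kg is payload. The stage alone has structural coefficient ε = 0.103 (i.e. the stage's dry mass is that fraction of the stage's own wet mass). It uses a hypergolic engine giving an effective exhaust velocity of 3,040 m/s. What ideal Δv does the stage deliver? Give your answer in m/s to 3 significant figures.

Δv ≈ 5430 m/s

Stage wet mass = m₀ − payload = 158,000 − 11,400 = 146,600 kg.
Stage dry mass = ε × stage wet mass = 0.103 × 146,600 = 15,099.8 kg.
Burnout mass m_f = stage dry + payload = 15,099.8 + 11,400 = 26,499.8 kg.
Using Δv = v_e ln(m₀/m_f): Δv = v_e · ln(158,000/26,499.8) = 3040.0 × ln(5.962) = 3040.0 × 1.7855 ≈ 5428 m/s.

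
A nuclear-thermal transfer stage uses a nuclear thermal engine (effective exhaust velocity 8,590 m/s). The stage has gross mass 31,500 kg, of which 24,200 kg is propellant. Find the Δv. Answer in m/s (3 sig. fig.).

m_f = m₀ − m_prop = 31,500 − 24,200 = 7,300 kg.
Rocket equation: Δv = v_e · ln(m₀/m_f) = 8590.0 × ln(4.315) = 8590.0 × 1.4621 ≈ 12559.6 m/s.

Δv ≈ 12600 m/s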